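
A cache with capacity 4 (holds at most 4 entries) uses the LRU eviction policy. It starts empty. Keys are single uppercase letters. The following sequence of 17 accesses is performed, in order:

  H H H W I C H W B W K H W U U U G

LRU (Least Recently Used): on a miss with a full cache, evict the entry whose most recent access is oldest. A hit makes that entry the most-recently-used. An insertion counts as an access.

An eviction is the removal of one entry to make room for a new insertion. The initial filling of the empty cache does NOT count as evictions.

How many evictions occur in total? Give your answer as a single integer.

Answer: 4

Derivation:
LRU simulation (capacity=4):
  1. access H: MISS. Cache (LRU->MRU): [H]
  2. access H: HIT. Cache (LRU->MRU): [H]
  3. access H: HIT. Cache (LRU->MRU): [H]
  4. access W: MISS. Cache (LRU->MRU): [H W]
  5. access I: MISS. Cache (LRU->MRU): [H W I]
  6. access C: MISS. Cache (LRU->MRU): [H W I C]
  7. access H: HIT. Cache (LRU->MRU): [W I C H]
  8. access W: HIT. Cache (LRU->MRU): [I C H W]
  9. access B: MISS, evict I. Cache (LRU->MRU): [C H W B]
  10. access W: HIT. Cache (LRU->MRU): [C H B W]
  11. access K: MISS, evict C. Cache (LRU->MRU): [H B W K]
  12. access H: HIT. Cache (LRU->MRU): [B W K H]
  13. access W: HIT. Cache (LRU->MRU): [B K H W]
  14. access U: MISS, evict B. Cache (LRU->MRU): [K H W U]
  15. access U: HIT. Cache (LRU->MRU): [K H W U]
  16. access U: HIT. Cache (LRU->MRU): [K H W U]
  17. access G: MISS, evict K. Cache (LRU->MRU): [H W U G]
Total: 9 hits, 8 misses, 4 evictions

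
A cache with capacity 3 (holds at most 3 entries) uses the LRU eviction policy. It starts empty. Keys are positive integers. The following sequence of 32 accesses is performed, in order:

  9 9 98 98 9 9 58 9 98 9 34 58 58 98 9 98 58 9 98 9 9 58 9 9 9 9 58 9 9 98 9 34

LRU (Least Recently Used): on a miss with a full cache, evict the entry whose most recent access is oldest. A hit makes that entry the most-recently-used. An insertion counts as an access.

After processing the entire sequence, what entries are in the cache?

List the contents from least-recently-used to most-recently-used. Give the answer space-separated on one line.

Answer: 98 9 34

Derivation:
LRU simulation (capacity=3):
  1. access 9: MISS. Cache (LRU->MRU): [9]
  2. access 9: HIT. Cache (LRU->MRU): [9]
  3. access 98: MISS. Cache (LRU->MRU): [9 98]
  4. access 98: HIT. Cache (LRU->MRU): [9 98]
  5. access 9: HIT. Cache (LRU->MRU): [98 9]
  6. access 9: HIT. Cache (LRU->MRU): [98 9]
  7. access 58: MISS. Cache (LRU->MRU): [98 9 58]
  8. access 9: HIT. Cache (LRU->MRU): [98 58 9]
  9. access 98: HIT. Cache (LRU->MRU): [58 9 98]
  10. access 9: HIT. Cache (LRU->MRU): [58 98 9]
  11. access 34: MISS, evict 58. Cache (LRU->MRU): [98 9 34]
  12. access 58: MISS, evict 98. Cache (LRU->MRU): [9 34 58]
  13. access 58: HIT. Cache (LRU->MRU): [9 34 58]
  14. access 98: MISS, evict 9. Cache (LRU->MRU): [34 58 98]
  15. access 9: MISS, evict 34. Cache (LRU->MRU): [58 98 9]
  16. access 98: HIT. Cache (LRU->MRU): [58 9 98]
  17. access 58: HIT. Cache (LRU->MRU): [9 98 58]
  18. access 9: HIT. Cache (LRU->MRU): [98 58 9]
  19. access 98: HIT. Cache (LRU->MRU): [58 9 98]
  20. access 9: HIT. Cache (LRU->MRU): [58 98 9]
  21. access 9: HIT. Cache (LRU->MRU): [58 98 9]
  22. access 58: HIT. Cache (LRU->MRU): [98 9 58]
  23. access 9: HIT. Cache (LRU->MRU): [98 58 9]
  24. access 9: HIT. Cache (LRU->MRU): [98 58 9]
  25. access 9: HIT. Cache (LRU->MRU): [98 58 9]
  26. access 9: HIT. Cache (LRU->MRU): [98 58 9]
  27. access 58: HIT. Cache (LRU->MRU): [98 9 58]
  28. access 9: HIT. Cache (LRU->MRU): [98 58 9]
  29. access 9: HIT. Cache (LRU->MRU): [98 58 9]
  30. access 98: HIT. Cache (LRU->MRU): [58 9 98]
  31. access 9: HIT. Cache (LRU->MRU): [58 98 9]
  32. access 34: MISS, evict 58. Cache (LRU->MRU): [98 9 34]
Total: 24 hits, 8 misses, 5 evictions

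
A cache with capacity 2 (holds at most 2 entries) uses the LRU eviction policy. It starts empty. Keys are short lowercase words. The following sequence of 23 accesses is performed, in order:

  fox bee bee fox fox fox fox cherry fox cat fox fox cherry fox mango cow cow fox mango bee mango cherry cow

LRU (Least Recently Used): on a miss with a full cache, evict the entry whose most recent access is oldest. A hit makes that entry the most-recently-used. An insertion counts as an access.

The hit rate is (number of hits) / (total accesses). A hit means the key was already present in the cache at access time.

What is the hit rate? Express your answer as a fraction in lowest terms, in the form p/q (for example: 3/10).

LRU simulation (capacity=2):
  1. access fox: MISS. Cache (LRU->MRU): [fox]
  2. access bee: MISS. Cache (LRU->MRU): [fox bee]
  3. access bee: HIT. Cache (LRU->MRU): [fox bee]
  4. access fox: HIT. Cache (LRU->MRU): [bee fox]
  5. access fox: HIT. Cache (LRU->MRU): [bee fox]
  6. access fox: HIT. Cache (LRU->MRU): [bee fox]
  7. access fox: HIT. Cache (LRU->MRU): [bee fox]
  8. access cherry: MISS, evict bee. Cache (LRU->MRU): [fox cherry]
  9. access fox: HIT. Cache (LRU->MRU): [cherry fox]
  10. access cat: MISS, evict cherry. Cache (LRU->MRU): [fox cat]
  11. access fox: HIT. Cache (LRU->MRU): [cat fox]
  12. access fox: HIT. Cache (LRU->MRU): [cat fox]
  13. access cherry: MISS, evict cat. Cache (LRU->MRU): [fox cherry]
  14. access fox: HIT. Cache (LRU->MRU): [cherry fox]
  15. access mango: MISS, evict cherry. Cache (LRU->MRU): [fox mango]
  16. access cow: MISS, evict fox. Cache (LRU->MRU): [mango cow]
  17. access cow: HIT. Cache (LRU->MRU): [mango cow]
  18. access fox: MISS, evict mango. Cache (LRU->MRU): [cow fox]
  19. access mango: MISS, evict cow. Cache (LRU->MRU): [fox mango]
  20. access bee: MISS, evict fox. Cache (LRU->MRU): [mango bee]
  21. access mango: HIT. Cache (LRU->MRU): [bee mango]
  22. access cherry: MISS, evict bee. Cache (LRU->MRU): [mango cherry]
  23. access cow: MISS, evict mango. Cache (LRU->MRU): [cherry cow]
Total: 11 hits, 12 misses, 10 evictions

Hit rate = 11/23

Answer: 11/23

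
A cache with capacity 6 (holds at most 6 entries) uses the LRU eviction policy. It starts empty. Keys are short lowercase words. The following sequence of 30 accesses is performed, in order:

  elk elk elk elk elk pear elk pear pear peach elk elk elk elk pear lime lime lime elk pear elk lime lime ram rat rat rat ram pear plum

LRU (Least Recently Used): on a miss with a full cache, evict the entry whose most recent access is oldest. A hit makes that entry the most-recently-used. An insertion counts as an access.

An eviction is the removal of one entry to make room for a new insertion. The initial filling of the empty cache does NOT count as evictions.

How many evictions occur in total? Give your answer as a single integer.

LRU simulation (capacity=6):
  1. access elk: MISS. Cache (LRU->MRU): [elk]
  2. access elk: HIT. Cache (LRU->MRU): [elk]
  3. access elk: HIT. Cache (LRU->MRU): [elk]
  4. access elk: HIT. Cache (LRU->MRU): [elk]
  5. access elk: HIT. Cache (LRU->MRU): [elk]
  6. access pear: MISS. Cache (LRU->MRU): [elk pear]
  7. access elk: HIT. Cache (LRU->MRU): [pear elk]
  8. access pear: HIT. Cache (LRU->MRU): [elk pear]
  9. access pear: HIT. Cache (LRU->MRU): [elk pear]
  10. access peach: MISS. Cache (LRU->MRU): [elk pear peach]
  11. access elk: HIT. Cache (LRU->MRU): [pear peach elk]
  12. access elk: HIT. Cache (LRU->MRU): [pear peach elk]
  13. access elk: HIT. Cache (LRU->MRU): [pear peach elk]
  14. access elk: HIT. Cache (LRU->MRU): [pear peach elk]
  15. access pear: HIT. Cache (LRU->MRU): [peach elk pear]
  16. access lime: MISS. Cache (LRU->MRU): [peach elk pear lime]
  17. access lime: HIT. Cache (LRU->MRU): [peach elk pear lime]
  18. access lime: HIT. Cache (LRU->MRU): [peach elk pear lime]
  19. access elk: HIT. Cache (LRU->MRU): [peach pear lime elk]
  20. access pear: HIT. Cache (LRU->MRU): [peach lime elk pear]
  21. access elk: HIT. Cache (LRU->MRU): [peach lime pear elk]
  22. access lime: HIT. Cache (LRU->MRU): [peach pear elk lime]
  23. access lime: HIT. Cache (LRU->MRU): [peach pear elk lime]
  24. access ram: MISS. Cache (LRU->MRU): [peach pear elk lime ram]
  25. access rat: MISS. Cache (LRU->MRU): [peach pear elk lime ram rat]
  26. access rat: HIT. Cache (LRU->MRU): [peach pear elk lime ram rat]
  27. access rat: HIT. Cache (LRU->MRU): [peach pear elk lime ram rat]
  28. access ram: HIT. Cache (LRU->MRU): [peach pear elk lime rat ram]
  29. access pear: HIT. Cache (LRU->MRU): [peach elk lime rat ram pear]
  30. access plum: MISS, evict peach. Cache (LRU->MRU): [elk lime rat ram pear plum]
Total: 23 hits, 7 misses, 1 evictions

Answer: 1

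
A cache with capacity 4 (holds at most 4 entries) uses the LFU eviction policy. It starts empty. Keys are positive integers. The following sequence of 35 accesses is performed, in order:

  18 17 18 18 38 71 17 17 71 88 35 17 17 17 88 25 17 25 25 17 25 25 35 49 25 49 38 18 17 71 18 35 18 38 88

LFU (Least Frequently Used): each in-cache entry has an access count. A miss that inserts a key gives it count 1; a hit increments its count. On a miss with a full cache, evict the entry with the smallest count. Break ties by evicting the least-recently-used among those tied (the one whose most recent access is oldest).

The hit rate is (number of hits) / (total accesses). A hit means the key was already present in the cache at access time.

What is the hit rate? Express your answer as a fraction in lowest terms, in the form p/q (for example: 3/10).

LFU simulation (capacity=4):
  1. access 18: MISS. Cache: [18(c=1)]
  2. access 17: MISS. Cache: [18(c=1) 17(c=1)]
  3. access 18: HIT, count now 2. Cache: [17(c=1) 18(c=2)]
  4. access 18: HIT, count now 3. Cache: [17(c=1) 18(c=3)]
  5. access 38: MISS. Cache: [17(c=1) 38(c=1) 18(c=3)]
  6. access 71: MISS. Cache: [17(c=1) 38(c=1) 71(c=1) 18(c=3)]
  7. access 17: HIT, count now 2. Cache: [38(c=1) 71(c=1) 17(c=2) 18(c=3)]
  8. access 17: HIT, count now 3. Cache: [38(c=1) 71(c=1) 18(c=3) 17(c=3)]
  9. access 71: HIT, count now 2. Cache: [38(c=1) 71(c=2) 18(c=3) 17(c=3)]
  10. access 88: MISS, evict 38(c=1). Cache: [88(c=1) 71(c=2) 18(c=3) 17(c=3)]
  11. access 35: MISS, evict 88(c=1). Cache: [35(c=1) 71(c=2) 18(c=3) 17(c=3)]
  12. access 17: HIT, count now 4. Cache: [35(c=1) 71(c=2) 18(c=3) 17(c=4)]
  13. access 17: HIT, count now 5. Cache: [35(c=1) 71(c=2) 18(c=3) 17(c=5)]
  14. access 17: HIT, count now 6. Cache: [35(c=1) 71(c=2) 18(c=3) 17(c=6)]
  15. access 88: MISS, evict 35(c=1). Cache: [88(c=1) 71(c=2) 18(c=3) 17(c=6)]
  16. access 25: MISS, evict 88(c=1). Cache: [25(c=1) 71(c=2) 18(c=3) 17(c=6)]
  17. access 17: HIT, count now 7. Cache: [25(c=1) 71(c=2) 18(c=3) 17(c=7)]
  18. access 25: HIT, count now 2. Cache: [71(c=2) 25(c=2) 18(c=3) 17(c=7)]
  19. access 25: HIT, count now 3. Cache: [71(c=2) 18(c=3) 25(c=3) 17(c=7)]
  20. access 17: HIT, count now 8. Cache: [71(c=2) 18(c=3) 25(c=3) 17(c=8)]
  21. access 25: HIT, count now 4. Cache: [71(c=2) 18(c=3) 25(c=4) 17(c=8)]
  22. access 25: HIT, count now 5. Cache: [71(c=2) 18(c=3) 25(c=5) 17(c=8)]
  23. access 35: MISS, evict 71(c=2). Cache: [35(c=1) 18(c=3) 25(c=5) 17(c=8)]
  24. access 49: MISS, evict 35(c=1). Cache: [49(c=1) 18(c=3) 25(c=5) 17(c=8)]
  25. access 25: HIT, count now 6. Cache: [49(c=1) 18(c=3) 25(c=6) 17(c=8)]
  26. access 49: HIT, count now 2. Cache: [49(c=2) 18(c=3) 25(c=6) 17(c=8)]
  27. access 38: MISS, evict 49(c=2). Cache: [38(c=1) 18(c=3) 25(c=6) 17(c=8)]
  28. access 18: HIT, count now 4. Cache: [38(c=1) 18(c=4) 25(c=6) 17(c=8)]
  29. access 17: HIT, count now 9. Cache: [38(c=1) 18(c=4) 25(c=6) 17(c=9)]
  30. access 71: MISS, evict 38(c=1). Cache: [71(c=1) 18(c=4) 25(c=6) 17(c=9)]
  31. access 18: HIT, count now 5. Cache: [71(c=1) 18(c=5) 25(c=6) 17(c=9)]
  32. access 35: MISS, evict 71(c=1). Cache: [35(c=1) 18(c=5) 25(c=6) 17(c=9)]
  33. access 18: HIT, count now 6. Cache: [35(c=1) 25(c=6) 18(c=6) 17(c=9)]
  34. access 38: MISS, evict 35(c=1). Cache: [38(c=1) 25(c=6) 18(c=6) 17(c=9)]
  35. access 88: MISS, evict 38(c=1). Cache: [88(c=1) 25(c=6) 18(c=6) 17(c=9)]
Total: 20 hits, 15 misses, 11 evictions

Hit rate = 20/35 = 4/7

Answer: 4/7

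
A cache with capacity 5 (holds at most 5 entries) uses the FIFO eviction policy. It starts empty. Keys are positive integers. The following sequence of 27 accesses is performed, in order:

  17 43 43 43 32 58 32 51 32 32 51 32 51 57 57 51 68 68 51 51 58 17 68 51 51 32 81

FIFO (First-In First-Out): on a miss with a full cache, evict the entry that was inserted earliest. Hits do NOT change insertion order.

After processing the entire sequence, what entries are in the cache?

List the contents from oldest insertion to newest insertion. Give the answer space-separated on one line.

Answer: 57 68 17 32 81

Derivation:
FIFO simulation (capacity=5):
  1. access 17: MISS. Cache (old->new): [17]
  2. access 43: MISS. Cache (old->new): [17 43]
  3. access 43: HIT. Cache (old->new): [17 43]
  4. access 43: HIT. Cache (old->new): [17 43]
  5. access 32: MISS. Cache (old->new): [17 43 32]
  6. access 58: MISS. Cache (old->new): [17 43 32 58]
  7. access 32: HIT. Cache (old->new): [17 43 32 58]
  8. access 51: MISS. Cache (old->new): [17 43 32 58 51]
  9. access 32: HIT. Cache (old->new): [17 43 32 58 51]
  10. access 32: HIT. Cache (old->new): [17 43 32 58 51]
  11. access 51: HIT. Cache (old->new): [17 43 32 58 51]
  12. access 32: HIT. Cache (old->new): [17 43 32 58 51]
  13. access 51: HIT. Cache (old->new): [17 43 32 58 51]
  14. access 57: MISS, evict 17. Cache (old->new): [43 32 58 51 57]
  15. access 57: HIT. Cache (old->new): [43 32 58 51 57]
  16. access 51: HIT. Cache (old->new): [43 32 58 51 57]
  17. access 68: MISS, evict 43. Cache (old->new): [32 58 51 57 68]
  18. access 68: HIT. Cache (old->new): [32 58 51 57 68]
  19. access 51: HIT. Cache (old->new): [32 58 51 57 68]
  20. access 51: HIT. Cache (old->new): [32 58 51 57 68]
  21. access 58: HIT. Cache (old->new): [32 58 51 57 68]
  22. access 17: MISS, evict 32. Cache (old->new): [58 51 57 68 17]
  23. access 68: HIT. Cache (old->new): [58 51 57 68 17]
  24. access 51: HIT. Cache (old->new): [58 51 57 68 17]
  25. access 51: HIT. Cache (old->new): [58 51 57 68 17]
  26. access 32: MISS, evict 58. Cache (old->new): [51 57 68 17 32]
  27. access 81: MISS, evict 51. Cache (old->new): [57 68 17 32 81]
Total: 17 hits, 10 misses, 5 evictions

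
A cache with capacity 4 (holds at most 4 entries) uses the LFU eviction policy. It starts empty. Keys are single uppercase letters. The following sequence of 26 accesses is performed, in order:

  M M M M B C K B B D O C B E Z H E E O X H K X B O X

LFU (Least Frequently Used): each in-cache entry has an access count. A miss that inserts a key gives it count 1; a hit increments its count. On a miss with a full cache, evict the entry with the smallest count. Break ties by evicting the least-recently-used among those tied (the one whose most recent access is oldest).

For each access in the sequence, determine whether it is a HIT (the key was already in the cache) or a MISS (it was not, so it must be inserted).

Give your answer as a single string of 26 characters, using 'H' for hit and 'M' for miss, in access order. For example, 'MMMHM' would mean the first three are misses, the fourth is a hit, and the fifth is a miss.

Answer: MHHHMMMHHMMMHMMMMHMMMMMHMM

Derivation:
LFU simulation (capacity=4):
  1. access M: MISS. Cache: [M(c=1)]
  2. access M: HIT, count now 2. Cache: [M(c=2)]
  3. access M: HIT, count now 3. Cache: [M(c=3)]
  4. access M: HIT, count now 4. Cache: [M(c=4)]
  5. access B: MISS. Cache: [B(c=1) M(c=4)]
  6. access C: MISS. Cache: [B(c=1) C(c=1) M(c=4)]
  7. access K: MISS. Cache: [B(c=1) C(c=1) K(c=1) M(c=4)]
  8. access B: HIT, count now 2. Cache: [C(c=1) K(c=1) B(c=2) M(c=4)]
  9. access B: HIT, count now 3. Cache: [C(c=1) K(c=1) B(c=3) M(c=4)]
  10. access D: MISS, evict C(c=1). Cache: [K(c=1) D(c=1) B(c=3) M(c=4)]
  11. access O: MISS, evict K(c=1). Cache: [D(c=1) O(c=1) B(c=3) M(c=4)]
  12. access C: MISS, evict D(c=1). Cache: [O(c=1) C(c=1) B(c=3) M(c=4)]
  13. access B: HIT, count now 4. Cache: [O(c=1) C(c=1) M(c=4) B(c=4)]
  14. access E: MISS, evict O(c=1). Cache: [C(c=1) E(c=1) M(c=4) B(c=4)]
  15. access Z: MISS, evict C(c=1). Cache: [E(c=1) Z(c=1) M(c=4) B(c=4)]
  16. access H: MISS, evict E(c=1). Cache: [Z(c=1) H(c=1) M(c=4) B(c=4)]
  17. access E: MISS, evict Z(c=1). Cache: [H(c=1) E(c=1) M(c=4) B(c=4)]
  18. access E: HIT, count now 2. Cache: [H(c=1) E(c=2) M(c=4) B(c=4)]
  19. access O: MISS, evict H(c=1). Cache: [O(c=1) E(c=2) M(c=4) B(c=4)]
  20. access X: MISS, evict O(c=1). Cache: [X(c=1) E(c=2) M(c=4) B(c=4)]
  21. access H: MISS, evict X(c=1). Cache: [H(c=1) E(c=2) M(c=4) B(c=4)]
  22. access K: MISS, evict H(c=1). Cache: [K(c=1) E(c=2) M(c=4) B(c=4)]
  23. access X: MISS, evict K(c=1). Cache: [X(c=1) E(c=2) M(c=4) B(c=4)]
  24. access B: HIT, count now 5. Cache: [X(c=1) E(c=2) M(c=4) B(c=5)]
  25. access O: MISS, evict X(c=1). Cache: [O(c=1) E(c=2) M(c=4) B(c=5)]
  26. access X: MISS, evict O(c=1). Cache: [X(c=1) E(c=2) M(c=4) B(c=5)]
Total: 8 hits, 18 misses, 14 evictions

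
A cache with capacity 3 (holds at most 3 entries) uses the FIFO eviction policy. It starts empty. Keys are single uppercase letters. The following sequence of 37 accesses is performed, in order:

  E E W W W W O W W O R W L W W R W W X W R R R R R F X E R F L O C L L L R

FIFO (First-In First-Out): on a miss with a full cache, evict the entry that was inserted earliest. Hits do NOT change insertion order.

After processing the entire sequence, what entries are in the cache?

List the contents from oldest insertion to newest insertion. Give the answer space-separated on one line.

Answer: O C R

Derivation:
FIFO simulation (capacity=3):
  1. access E: MISS. Cache (old->new): [E]
  2. access E: HIT. Cache (old->new): [E]
  3. access W: MISS. Cache (old->new): [E W]
  4. access W: HIT. Cache (old->new): [E W]
  5. access W: HIT. Cache (old->new): [E W]
  6. access W: HIT. Cache (old->new): [E W]
  7. access O: MISS. Cache (old->new): [E W O]
  8. access W: HIT. Cache (old->new): [E W O]
  9. access W: HIT. Cache (old->new): [E W O]
  10. access O: HIT. Cache (old->new): [E W O]
  11. access R: MISS, evict E. Cache (old->new): [W O R]
  12. access W: HIT. Cache (old->new): [W O R]
  13. access L: MISS, evict W. Cache (old->new): [O R L]
  14. access W: MISS, evict O. Cache (old->new): [R L W]
  15. access W: HIT. Cache (old->new): [R L W]
  16. access R: HIT. Cache (old->new): [R L W]
  17. access W: HIT. Cache (old->new): [R L W]
  18. access W: HIT. Cache (old->new): [R L W]
  19. access X: MISS, evict R. Cache (old->new): [L W X]
  20. access W: HIT. Cache (old->new): [L W X]
  21. access R: MISS, evict L. Cache (old->new): [W X R]
  22. access R: HIT. Cache (old->new): [W X R]
  23. access R: HIT. Cache (old->new): [W X R]
  24. access R: HIT. Cache (old->new): [W X R]
  25. access R: HIT. Cache (old->new): [W X R]
  26. access F: MISS, evict W. Cache (old->new): [X R F]
  27. access X: HIT. Cache (old->new): [X R F]
  28. access E: MISS, evict X. Cache (old->new): [R F E]
  29. access R: HIT. Cache (old->new): [R F E]
  30. access F: HIT. Cache (old->new): [R F E]
  31. access L: MISS, evict R. Cache (old->new): [F E L]
  32. access O: MISS, evict F. Cache (old->new): [E L O]
  33. access C: MISS, evict E. Cache (old->new): [L O C]
  34. access L: HIT. Cache (old->new): [L O C]
  35. access L: HIT. Cache (old->new): [L O C]
  36. access L: HIT. Cache (old->new): [L O C]
  37. access R: MISS, evict L. Cache (old->new): [O C R]
Total: 23 hits, 14 misses, 11 evictions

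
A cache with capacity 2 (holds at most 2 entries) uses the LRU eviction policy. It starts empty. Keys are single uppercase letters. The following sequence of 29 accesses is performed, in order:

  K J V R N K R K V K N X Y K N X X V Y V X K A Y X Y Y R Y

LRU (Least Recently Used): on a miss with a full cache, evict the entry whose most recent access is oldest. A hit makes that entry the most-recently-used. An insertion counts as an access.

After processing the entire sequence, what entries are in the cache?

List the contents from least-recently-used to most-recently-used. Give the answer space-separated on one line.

LRU simulation (capacity=2):
  1. access K: MISS. Cache (LRU->MRU): [K]
  2. access J: MISS. Cache (LRU->MRU): [K J]
  3. access V: MISS, evict K. Cache (LRU->MRU): [J V]
  4. access R: MISS, evict J. Cache (LRU->MRU): [V R]
  5. access N: MISS, evict V. Cache (LRU->MRU): [R N]
  6. access K: MISS, evict R. Cache (LRU->MRU): [N K]
  7. access R: MISS, evict N. Cache (LRU->MRU): [K R]
  8. access K: HIT. Cache (LRU->MRU): [R K]
  9. access V: MISS, evict R. Cache (LRU->MRU): [K V]
  10. access K: HIT. Cache (LRU->MRU): [V K]
  11. access N: MISS, evict V. Cache (LRU->MRU): [K N]
  12. access X: MISS, evict K. Cache (LRU->MRU): [N X]
  13. access Y: MISS, evict N. Cache (LRU->MRU): [X Y]
  14. access K: MISS, evict X. Cache (LRU->MRU): [Y K]
  15. access N: MISS, evict Y. Cache (LRU->MRU): [K N]
  16. access X: MISS, evict K. Cache (LRU->MRU): [N X]
  17. access X: HIT. Cache (LRU->MRU): [N X]
  18. access V: MISS, evict N. Cache (LRU->MRU): [X V]
  19. access Y: MISS, evict X. Cache (LRU->MRU): [V Y]
  20. access V: HIT. Cache (LRU->MRU): [Y V]
  21. access X: MISS, evict Y. Cache (LRU->MRU): [V X]
  22. access K: MISS, evict V. Cache (LRU->MRU): [X K]
  23. access A: MISS, evict X. Cache (LRU->MRU): [K A]
  24. access Y: MISS, evict K. Cache (LRU->MRU): [A Y]
  25. access X: MISS, evict A. Cache (LRU->MRU): [Y X]
  26. access Y: HIT. Cache (LRU->MRU): [X Y]
  27. access Y: HIT. Cache (LRU->MRU): [X Y]
  28. access R: MISS, evict X. Cache (LRU->MRU): [Y R]
  29. access Y: HIT. Cache (LRU->MRU): [R Y]
Total: 7 hits, 22 misses, 20 evictions

Answer: R Y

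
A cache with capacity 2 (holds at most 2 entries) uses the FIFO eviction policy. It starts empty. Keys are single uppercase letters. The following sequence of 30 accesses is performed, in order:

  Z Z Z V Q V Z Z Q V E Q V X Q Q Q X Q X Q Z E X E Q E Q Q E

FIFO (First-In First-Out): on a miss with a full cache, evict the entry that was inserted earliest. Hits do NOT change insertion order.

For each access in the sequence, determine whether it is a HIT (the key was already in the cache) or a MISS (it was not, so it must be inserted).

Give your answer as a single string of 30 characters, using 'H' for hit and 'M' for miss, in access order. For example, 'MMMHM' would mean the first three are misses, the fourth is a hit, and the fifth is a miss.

Answer: MHHMMHMHHMMMMMMHHHHHHMMMHMMHHH

Derivation:
FIFO simulation (capacity=2):
  1. access Z: MISS. Cache (old->new): [Z]
  2. access Z: HIT. Cache (old->new): [Z]
  3. access Z: HIT. Cache (old->new): [Z]
  4. access V: MISS. Cache (old->new): [Z V]
  5. access Q: MISS, evict Z. Cache (old->new): [V Q]
  6. access V: HIT. Cache (old->new): [V Q]
  7. access Z: MISS, evict V. Cache (old->new): [Q Z]
  8. access Z: HIT. Cache (old->new): [Q Z]
  9. access Q: HIT. Cache (old->new): [Q Z]
  10. access V: MISS, evict Q. Cache (old->new): [Z V]
  11. access E: MISS, evict Z. Cache (old->new): [V E]
  12. access Q: MISS, evict V. Cache (old->new): [E Q]
  13. access V: MISS, evict E. Cache (old->new): [Q V]
  14. access X: MISS, evict Q. Cache (old->new): [V X]
  15. access Q: MISS, evict V. Cache (old->new): [X Q]
  16. access Q: HIT. Cache (old->new): [X Q]
  17. access Q: HIT. Cache (old->new): [X Q]
  18. access X: HIT. Cache (old->new): [X Q]
  19. access Q: HIT. Cache (old->new): [X Q]
  20. access X: HIT. Cache (old->new): [X Q]
  21. access Q: HIT. Cache (old->new): [X Q]
  22. access Z: MISS, evict X. Cache (old->new): [Q Z]
  23. access E: MISS, evict Q. Cache (old->new): [Z E]
  24. access X: MISS, evict Z. Cache (old->new): [E X]
  25. access E: HIT. Cache (old->new): [E X]
  26. access Q: MISS, evict E. Cache (old->new): [X Q]
  27. access E: MISS, evict X. Cache (old->new): [Q E]
  28. access Q: HIT. Cache (old->new): [Q E]
  29. access Q: HIT. Cache (old->new): [Q E]
  30. access E: HIT. Cache (old->new): [Q E]
Total: 15 hits, 15 misses, 13 evictions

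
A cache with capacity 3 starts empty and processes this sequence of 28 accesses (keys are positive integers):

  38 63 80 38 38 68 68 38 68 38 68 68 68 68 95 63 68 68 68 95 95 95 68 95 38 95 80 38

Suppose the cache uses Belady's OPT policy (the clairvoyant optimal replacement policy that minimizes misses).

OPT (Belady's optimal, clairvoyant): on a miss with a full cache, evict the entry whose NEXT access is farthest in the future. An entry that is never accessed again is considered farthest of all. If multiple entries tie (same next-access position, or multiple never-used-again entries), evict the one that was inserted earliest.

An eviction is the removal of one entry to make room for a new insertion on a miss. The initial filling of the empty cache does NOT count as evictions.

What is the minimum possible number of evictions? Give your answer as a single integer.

OPT (Belady) simulation (capacity=3):
  1. access 38: MISS. Cache: [38]
  2. access 63: MISS. Cache: [38 63]
  3. access 80: MISS. Cache: [38 63 80]
  4. access 38: HIT. Next use of 38: step 5. Cache: [38 63 80]
  5. access 38: HIT. Next use of 38: step 8. Cache: [38 63 80]
  6. access 68: MISS, evict 80 (next use: step 27). Cache: [38 63 68]
  7. access 68: HIT. Next use of 68: step 9. Cache: [38 63 68]
  8. access 38: HIT. Next use of 38: step 10. Cache: [38 63 68]
  9. access 68: HIT. Next use of 68: step 11. Cache: [38 63 68]
  10. access 38: HIT. Next use of 38: step 25. Cache: [38 63 68]
  11. access 68: HIT. Next use of 68: step 12. Cache: [38 63 68]
  12. access 68: HIT. Next use of 68: step 13. Cache: [38 63 68]
  13. access 68: HIT. Next use of 68: step 14. Cache: [38 63 68]
  14. access 68: HIT. Next use of 68: step 17. Cache: [38 63 68]
  15. access 95: MISS, evict 38 (next use: step 25). Cache: [63 68 95]
  16. access 63: HIT. Next use of 63: never. Cache: [63 68 95]
  17. access 68: HIT. Next use of 68: step 18. Cache: [63 68 95]
  18. access 68: HIT. Next use of 68: step 19. Cache: [63 68 95]
  19. access 68: HIT. Next use of 68: step 23. Cache: [63 68 95]
  20. access 95: HIT. Next use of 95: step 21. Cache: [63 68 95]
  21. access 95: HIT. Next use of 95: step 22. Cache: [63 68 95]
  22. access 95: HIT. Next use of 95: step 24. Cache: [63 68 95]
  23. access 68: HIT. Next use of 68: never. Cache: [63 68 95]
  24. access 95: HIT. Next use of 95: step 26. Cache: [63 68 95]
  25. access 38: MISS, evict 63 (next use: never). Cache: [68 95 38]
  26. access 95: HIT. Next use of 95: never. Cache: [68 95 38]
  27. access 80: MISS, evict 68 (next use: never). Cache: [95 38 80]
  28. access 38: HIT. Next use of 38: never. Cache: [95 38 80]
Total: 21 hits, 7 misses, 4 evictions

Answer: 4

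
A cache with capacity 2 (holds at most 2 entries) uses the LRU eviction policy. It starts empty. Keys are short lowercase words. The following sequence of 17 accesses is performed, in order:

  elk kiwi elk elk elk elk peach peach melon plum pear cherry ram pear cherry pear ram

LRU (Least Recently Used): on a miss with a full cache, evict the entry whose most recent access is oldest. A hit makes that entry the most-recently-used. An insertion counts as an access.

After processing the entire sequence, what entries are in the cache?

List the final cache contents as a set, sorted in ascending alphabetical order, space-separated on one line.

Answer: pear ram

Derivation:
LRU simulation (capacity=2):
  1. access elk: MISS. Cache (LRU->MRU): [elk]
  2. access kiwi: MISS. Cache (LRU->MRU): [elk kiwi]
  3. access elk: HIT. Cache (LRU->MRU): [kiwi elk]
  4. access elk: HIT. Cache (LRU->MRU): [kiwi elk]
  5. access elk: HIT. Cache (LRU->MRU): [kiwi elk]
  6. access elk: HIT. Cache (LRU->MRU): [kiwi elk]
  7. access peach: MISS, evict kiwi. Cache (LRU->MRU): [elk peach]
  8. access peach: HIT. Cache (LRU->MRU): [elk peach]
  9. access melon: MISS, evict elk. Cache (LRU->MRU): [peach melon]
  10. access plum: MISS, evict peach. Cache (LRU->MRU): [melon plum]
  11. access pear: MISS, evict melon. Cache (LRU->MRU): [plum pear]
  12. access cherry: MISS, evict plum. Cache (LRU->MRU): [pear cherry]
  13. access ram: MISS, evict pear. Cache (LRU->MRU): [cherry ram]
  14. access pear: MISS, evict cherry. Cache (LRU->MRU): [ram pear]
  15. access cherry: MISS, evict ram. Cache (LRU->MRU): [pear cherry]
  16. access pear: HIT. Cache (LRU->MRU): [cherry pear]
  17. access ram: MISS, evict cherry. Cache (LRU->MRU): [pear ram]
Total: 6 hits, 11 misses, 9 evictions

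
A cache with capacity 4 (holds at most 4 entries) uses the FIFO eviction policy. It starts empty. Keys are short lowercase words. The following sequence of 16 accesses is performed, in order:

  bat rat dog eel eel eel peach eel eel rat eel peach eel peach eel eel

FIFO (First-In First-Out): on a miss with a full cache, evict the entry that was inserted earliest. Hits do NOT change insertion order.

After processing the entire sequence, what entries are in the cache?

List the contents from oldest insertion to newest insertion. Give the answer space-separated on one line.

Answer: rat dog eel peach

Derivation:
FIFO simulation (capacity=4):
  1. access bat: MISS. Cache (old->new): [bat]
  2. access rat: MISS. Cache (old->new): [bat rat]
  3. access dog: MISS. Cache (old->new): [bat rat dog]
  4. access eel: MISS. Cache (old->new): [bat rat dog eel]
  5. access eel: HIT. Cache (old->new): [bat rat dog eel]
  6. access eel: HIT. Cache (old->new): [bat rat dog eel]
  7. access peach: MISS, evict bat. Cache (old->new): [rat dog eel peach]
  8. access eel: HIT. Cache (old->new): [rat dog eel peach]
  9. access eel: HIT. Cache (old->new): [rat dog eel peach]
  10. access rat: HIT. Cache (old->new): [rat dog eel peach]
  11. access eel: HIT. Cache (old->new): [rat dog eel peach]
  12. access peach: HIT. Cache (old->new): [rat dog eel peach]
  13. access eel: HIT. Cache (old->new): [rat dog eel peach]
  14. access peach: HIT. Cache (old->new): [rat dog eel peach]
  15. access eel: HIT. Cache (old->new): [rat dog eel peach]
  16. access eel: HIT. Cache (old->new): [rat dog eel peach]
Total: 11 hits, 5 misses, 1 evictions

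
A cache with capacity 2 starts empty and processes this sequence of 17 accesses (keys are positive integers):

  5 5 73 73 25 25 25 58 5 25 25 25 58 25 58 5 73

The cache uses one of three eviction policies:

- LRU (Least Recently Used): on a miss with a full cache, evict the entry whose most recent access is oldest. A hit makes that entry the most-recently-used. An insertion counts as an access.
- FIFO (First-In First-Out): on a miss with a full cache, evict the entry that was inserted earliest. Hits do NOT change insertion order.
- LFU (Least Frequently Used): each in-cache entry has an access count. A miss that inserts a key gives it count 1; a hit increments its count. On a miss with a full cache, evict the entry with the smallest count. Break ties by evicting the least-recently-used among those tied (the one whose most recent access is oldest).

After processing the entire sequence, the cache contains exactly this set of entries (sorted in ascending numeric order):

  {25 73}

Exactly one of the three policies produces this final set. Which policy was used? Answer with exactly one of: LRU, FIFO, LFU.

Simulating under each policy and comparing final sets:
  LRU: final set = {5 73} -> differs
  FIFO: final set = {5 73} -> differs
  LFU: final set = {25 73} -> MATCHES target
Only LFU produces the target set.

Answer: LFU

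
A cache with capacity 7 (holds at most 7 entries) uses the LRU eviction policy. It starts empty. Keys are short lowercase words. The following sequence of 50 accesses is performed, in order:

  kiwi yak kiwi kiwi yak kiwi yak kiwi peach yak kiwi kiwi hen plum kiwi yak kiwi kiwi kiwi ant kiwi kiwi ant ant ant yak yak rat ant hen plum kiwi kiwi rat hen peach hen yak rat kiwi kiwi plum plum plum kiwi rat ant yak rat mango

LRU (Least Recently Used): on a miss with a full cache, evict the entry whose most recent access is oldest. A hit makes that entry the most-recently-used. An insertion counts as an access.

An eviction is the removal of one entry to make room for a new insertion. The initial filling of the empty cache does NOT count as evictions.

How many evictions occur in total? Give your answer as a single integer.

Answer: 1

Derivation:
LRU simulation (capacity=7):
  1. access kiwi: MISS. Cache (LRU->MRU): [kiwi]
  2. access yak: MISS. Cache (LRU->MRU): [kiwi yak]
  3. access kiwi: HIT. Cache (LRU->MRU): [yak kiwi]
  4. access kiwi: HIT. Cache (LRU->MRU): [yak kiwi]
  5. access yak: HIT. Cache (LRU->MRU): [kiwi yak]
  6. access kiwi: HIT. Cache (LRU->MRU): [yak kiwi]
  7. access yak: HIT. Cache (LRU->MRU): [kiwi yak]
  8. access kiwi: HIT. Cache (LRU->MRU): [yak kiwi]
  9. access peach: MISS. Cache (LRU->MRU): [yak kiwi peach]
  10. access yak: HIT. Cache (LRU->MRU): [kiwi peach yak]
  11. access kiwi: HIT. Cache (LRU->MRU): [peach yak kiwi]
  12. access kiwi: HIT. Cache (LRU->MRU): [peach yak kiwi]
  13. access hen: MISS. Cache (LRU->MRU): [peach yak kiwi hen]
  14. access plum: MISS. Cache (LRU->MRU): [peach yak kiwi hen plum]
  15. access kiwi: HIT. Cache (LRU->MRU): [peach yak hen plum kiwi]
  16. access yak: HIT. Cache (LRU->MRU): [peach hen plum kiwi yak]
  17. access kiwi: HIT. Cache (LRU->MRU): [peach hen plum yak kiwi]
  18. access kiwi: HIT. Cache (LRU->MRU): [peach hen plum yak kiwi]
  19. access kiwi: HIT. Cache (LRU->MRU): [peach hen plum yak kiwi]
  20. access ant: MISS. Cache (LRU->MRU): [peach hen plum yak kiwi ant]
  21. access kiwi: HIT. Cache (LRU->MRU): [peach hen plum yak ant kiwi]
  22. access kiwi: HIT. Cache (LRU->MRU): [peach hen plum yak ant kiwi]
  23. access ant: HIT. Cache (LRU->MRU): [peach hen plum yak kiwi ant]
  24. access ant: HIT. Cache (LRU->MRU): [peach hen plum yak kiwi ant]
  25. access ant: HIT. Cache (LRU->MRU): [peach hen plum yak kiwi ant]
  26. access yak: HIT. Cache (LRU->MRU): [peach hen plum kiwi ant yak]
  27. access yak: HIT. Cache (LRU->MRU): [peach hen plum kiwi ant yak]
  28. access rat: MISS. Cache (LRU->MRU): [peach hen plum kiwi ant yak rat]
  29. access ant: HIT. Cache (LRU->MRU): [peach hen plum kiwi yak rat ant]
  30. access hen: HIT. Cache (LRU->MRU): [peach plum kiwi yak rat ant hen]
  31. access plum: HIT. Cache (LRU->MRU): [peach kiwi yak rat ant hen plum]
  32. access kiwi: HIT. Cache (LRU->MRU): [peach yak rat ant hen plum kiwi]
  33. access kiwi: HIT. Cache (LRU->MRU): [peach yak rat ant hen plum kiwi]
  34. access rat: HIT. Cache (LRU->MRU): [peach yak ant hen plum kiwi rat]
  35. access hen: HIT. Cache (LRU->MRU): [peach yak ant plum kiwi rat hen]
  36. access peach: HIT. Cache (LRU->MRU): [yak ant plum kiwi rat hen peach]
  37. access hen: HIT. Cache (LRU->MRU): [yak ant plum kiwi rat peach hen]
  38. access yak: HIT. Cache (LRU->MRU): [ant plum kiwi rat peach hen yak]
  39. access rat: HIT. Cache (LRU->MRU): [ant plum kiwi peach hen yak rat]
  40. access kiwi: HIT. Cache (LRU->MRU): [ant plum peach hen yak rat kiwi]
  41. access kiwi: HIT. Cache (LRU->MRU): [ant plum peach hen yak rat kiwi]
  42. access plum: HIT. Cache (LRU->MRU): [ant peach hen yak rat kiwi plum]
  43. access plum: HIT. Cache (LRU->MRU): [ant peach hen yak rat kiwi plum]
  44. access plum: HIT. Cache (LRU->MRU): [ant peach hen yak rat kiwi plum]
  45. access kiwi: HIT. Cache (LRU->MRU): [ant peach hen yak rat plum kiwi]
  46. access rat: HIT. Cache (LRU->MRU): [ant peach hen yak plum kiwi rat]
  47. access ant: HIT. Cache (LRU->MRU): [peach hen yak plum kiwi rat ant]
  48. access yak: HIT. Cache (LRU->MRU): [peach hen plum kiwi rat ant yak]
  49. access rat: HIT. Cache (LRU->MRU): [peach hen plum kiwi ant yak rat]
  50. access mango: MISS, evict peach. Cache (LRU->MRU): [hen plum kiwi ant yak rat mango]
Total: 42 hits, 8 misses, 1 evictions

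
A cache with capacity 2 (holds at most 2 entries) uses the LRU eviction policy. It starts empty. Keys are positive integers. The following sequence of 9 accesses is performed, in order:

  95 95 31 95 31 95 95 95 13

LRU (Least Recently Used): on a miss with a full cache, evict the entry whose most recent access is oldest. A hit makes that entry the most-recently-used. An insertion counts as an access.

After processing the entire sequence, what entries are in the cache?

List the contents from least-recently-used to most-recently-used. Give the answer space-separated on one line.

Answer: 95 13

Derivation:
LRU simulation (capacity=2):
  1. access 95: MISS. Cache (LRU->MRU): [95]
  2. access 95: HIT. Cache (LRU->MRU): [95]
  3. access 31: MISS. Cache (LRU->MRU): [95 31]
  4. access 95: HIT. Cache (LRU->MRU): [31 95]
  5. access 31: HIT. Cache (LRU->MRU): [95 31]
  6. access 95: HIT. Cache (LRU->MRU): [31 95]
  7. access 95: HIT. Cache (LRU->MRU): [31 95]
  8. access 95: HIT. Cache (LRU->MRU): [31 95]
  9. access 13: MISS, evict 31. Cache (LRU->MRU): [95 13]
Total: 6 hits, 3 misses, 1 evictions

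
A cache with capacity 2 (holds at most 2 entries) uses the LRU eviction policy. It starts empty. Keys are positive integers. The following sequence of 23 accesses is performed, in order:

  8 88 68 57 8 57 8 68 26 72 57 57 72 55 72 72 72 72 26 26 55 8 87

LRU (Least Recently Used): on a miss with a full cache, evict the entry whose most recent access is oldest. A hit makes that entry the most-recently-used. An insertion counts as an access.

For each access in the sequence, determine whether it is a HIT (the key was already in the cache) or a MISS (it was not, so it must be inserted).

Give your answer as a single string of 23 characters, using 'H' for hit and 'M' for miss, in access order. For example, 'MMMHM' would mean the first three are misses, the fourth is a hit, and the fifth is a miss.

Answer: MMMMMHHMMMMHHMHHHHMHMMM

Derivation:
LRU simulation (capacity=2):
  1. access 8: MISS. Cache (LRU->MRU): [8]
  2. access 88: MISS. Cache (LRU->MRU): [8 88]
  3. access 68: MISS, evict 8. Cache (LRU->MRU): [88 68]
  4. access 57: MISS, evict 88. Cache (LRU->MRU): [68 57]
  5. access 8: MISS, evict 68. Cache (LRU->MRU): [57 8]
  6. access 57: HIT. Cache (LRU->MRU): [8 57]
  7. access 8: HIT. Cache (LRU->MRU): [57 8]
  8. access 68: MISS, evict 57. Cache (LRU->MRU): [8 68]
  9. access 26: MISS, evict 8. Cache (LRU->MRU): [68 26]
  10. access 72: MISS, evict 68. Cache (LRU->MRU): [26 72]
  11. access 57: MISS, evict 26. Cache (LRU->MRU): [72 57]
  12. access 57: HIT. Cache (LRU->MRU): [72 57]
  13. access 72: HIT. Cache (LRU->MRU): [57 72]
  14. access 55: MISS, evict 57. Cache (LRU->MRU): [72 55]
  15. access 72: HIT. Cache (LRU->MRU): [55 72]
  16. access 72: HIT. Cache (LRU->MRU): [55 72]
  17. access 72: HIT. Cache (LRU->MRU): [55 72]
  18. access 72: HIT. Cache (LRU->MRU): [55 72]
  19. access 26: MISS, evict 55. Cache (LRU->MRU): [72 26]
  20. access 26: HIT. Cache (LRU->MRU): [72 26]
  21. access 55: MISS, evict 72. Cache (LRU->MRU): [26 55]
  22. access 8: MISS, evict 26. Cache (LRU->MRU): [55 8]
  23. access 87: MISS, evict 55. Cache (LRU->MRU): [8 87]
Total: 9 hits, 14 misses, 12 evictions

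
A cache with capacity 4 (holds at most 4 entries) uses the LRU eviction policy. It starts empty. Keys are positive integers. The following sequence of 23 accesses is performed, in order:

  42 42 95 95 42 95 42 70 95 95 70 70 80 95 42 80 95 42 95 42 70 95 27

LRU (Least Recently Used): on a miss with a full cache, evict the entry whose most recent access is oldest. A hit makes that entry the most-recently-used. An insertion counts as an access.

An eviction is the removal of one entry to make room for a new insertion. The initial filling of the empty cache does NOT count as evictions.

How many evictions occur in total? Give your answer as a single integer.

LRU simulation (capacity=4):
  1. access 42: MISS. Cache (LRU->MRU): [42]
  2. access 42: HIT. Cache (LRU->MRU): [42]
  3. access 95: MISS. Cache (LRU->MRU): [42 95]
  4. access 95: HIT. Cache (LRU->MRU): [42 95]
  5. access 42: HIT. Cache (LRU->MRU): [95 42]
  6. access 95: HIT. Cache (LRU->MRU): [42 95]
  7. access 42: HIT. Cache (LRU->MRU): [95 42]
  8. access 70: MISS. Cache (LRU->MRU): [95 42 70]
  9. access 95: HIT. Cache (LRU->MRU): [42 70 95]
  10. access 95: HIT. Cache (LRU->MRU): [42 70 95]
  11. access 70: HIT. Cache (LRU->MRU): [42 95 70]
  12. access 70: HIT. Cache (LRU->MRU): [42 95 70]
  13. access 80: MISS. Cache (LRU->MRU): [42 95 70 80]
  14. access 95: HIT. Cache (LRU->MRU): [42 70 80 95]
  15. access 42: HIT. Cache (LRU->MRU): [70 80 95 42]
  16. access 80: HIT. Cache (LRU->MRU): [70 95 42 80]
  17. access 95: HIT. Cache (LRU->MRU): [70 42 80 95]
  18. access 42: HIT. Cache (LRU->MRU): [70 80 95 42]
  19. access 95: HIT. Cache (LRU->MRU): [70 80 42 95]
  20. access 42: HIT. Cache (LRU->MRU): [70 80 95 42]
  21. access 70: HIT. Cache (LRU->MRU): [80 95 42 70]
  22. access 95: HIT. Cache (LRU->MRU): [80 42 70 95]
  23. access 27: MISS, evict 80. Cache (LRU->MRU): [42 70 95 27]
Total: 18 hits, 5 misses, 1 evictions

Answer: 1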